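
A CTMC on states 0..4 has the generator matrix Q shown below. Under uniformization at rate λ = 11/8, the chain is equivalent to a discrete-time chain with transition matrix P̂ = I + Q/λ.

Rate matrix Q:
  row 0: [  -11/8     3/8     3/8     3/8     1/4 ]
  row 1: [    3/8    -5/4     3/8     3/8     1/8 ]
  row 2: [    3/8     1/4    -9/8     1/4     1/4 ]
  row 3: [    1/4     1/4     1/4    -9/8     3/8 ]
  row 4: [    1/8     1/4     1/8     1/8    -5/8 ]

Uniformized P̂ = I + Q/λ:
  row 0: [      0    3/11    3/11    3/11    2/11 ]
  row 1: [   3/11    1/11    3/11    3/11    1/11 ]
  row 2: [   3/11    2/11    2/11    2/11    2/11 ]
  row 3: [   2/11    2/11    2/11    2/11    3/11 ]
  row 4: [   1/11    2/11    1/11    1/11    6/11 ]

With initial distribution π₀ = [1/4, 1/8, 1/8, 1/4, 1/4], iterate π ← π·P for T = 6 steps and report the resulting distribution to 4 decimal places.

π = [0.1600, 0.1800, 0.1867, 0.1867, 0.2866]

t=0: π = [0.2500, 0.1250, 0.1250, 0.2500, 0.2500]
t=1: π = [0.1364, 0.1932, 0.1932, 0.1932, 0.2841]
t=2: π = [0.1663, 0.1767, 0.1860, 0.1860, 0.2851]
t=3: π = [0.1586, 0.1809, 0.1871, 0.1871, 0.2863]
t=4: π = [0.1604, 0.1798, 0.1867, 0.1867, 0.2865]
t=5: π = [0.1599, 0.1801, 0.1867, 0.1867, 0.2866]
t=6: π = [0.1600, 0.1800, 0.1867, 0.1867, 0.2866]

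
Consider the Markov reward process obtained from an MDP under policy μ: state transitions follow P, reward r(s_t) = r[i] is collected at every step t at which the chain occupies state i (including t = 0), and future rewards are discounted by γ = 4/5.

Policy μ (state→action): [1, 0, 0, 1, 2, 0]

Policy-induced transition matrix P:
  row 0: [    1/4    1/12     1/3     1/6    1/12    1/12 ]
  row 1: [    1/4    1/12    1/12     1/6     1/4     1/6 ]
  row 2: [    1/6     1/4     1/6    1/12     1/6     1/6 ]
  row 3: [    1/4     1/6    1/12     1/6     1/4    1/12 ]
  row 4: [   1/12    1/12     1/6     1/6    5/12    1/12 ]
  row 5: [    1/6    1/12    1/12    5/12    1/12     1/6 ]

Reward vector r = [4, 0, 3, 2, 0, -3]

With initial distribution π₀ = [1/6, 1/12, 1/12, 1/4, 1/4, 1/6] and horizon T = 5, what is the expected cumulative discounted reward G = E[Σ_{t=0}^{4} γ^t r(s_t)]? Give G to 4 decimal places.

t=0: π = [0.1667, 0.0833, 0.0833, 0.2500, 0.2500, 0.1667], E[r] = 0.9167, γ^t·E[r] = 0.916667, running G = 0.916667
t=1: π = [0.1875, 0.1181, 0.1528, 0.2014, 0.2292, 0.1111], E[r] = 1.2778, γ^t·E[r] = 1.022222, running G = 1.938889
t=2: π = [0.1898, 0.1256, 0.1620, 0.1817, 0.2257, 0.1152], E[r] = 1.2633, γ^t·E[r] = 0.808519, running G = 2.747407
t=3: π = [0.1893, 0.1255, 0.1631, 0.1820, 0.2233, 0.1169], E[r] = 1.2596, γ^t·E[r] = 0.644938, running G = 3.392346
t=4: π = [0.1895, 0.1257, 0.1629, 0.1823, 0.2226, 0.1171], E[r] = 1.2596, γ^t·E[r] = 0.515933, running G = 3.908278

G = 3.9083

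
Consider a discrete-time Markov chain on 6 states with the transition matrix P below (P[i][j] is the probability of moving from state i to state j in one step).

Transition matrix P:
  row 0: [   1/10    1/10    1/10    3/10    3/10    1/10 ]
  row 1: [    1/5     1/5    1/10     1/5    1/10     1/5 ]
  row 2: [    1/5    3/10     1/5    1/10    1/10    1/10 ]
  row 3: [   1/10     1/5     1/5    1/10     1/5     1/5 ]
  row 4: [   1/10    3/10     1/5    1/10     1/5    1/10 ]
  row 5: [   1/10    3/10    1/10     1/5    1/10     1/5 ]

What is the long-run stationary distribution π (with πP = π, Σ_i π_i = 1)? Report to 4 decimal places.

Balance equations π_j = Σ_i π_i·P[i][j]:
  π_0 = 1/10·π_0 + 1/5·π_1 + 1/5·π_2 + 1/10·π_3 + 1/10·π_4 + 1/10·π_5
  π_1 = 1/10·π_0 + 1/5·π_1 + 3/10·π_2 + 1/5·π_3 + 3/10·π_4 + 3/10·π_5
  π_2 = 1/10·π_0 + 1/10·π_1 + 1/5·π_2 + 1/5·π_3 + 1/5·π_4 + 1/10·π_5
  π_3 = 3/10·π_0 + 1/5·π_1 + 1/10·π_2 + 1/10·π_3 + 1/10·π_4 + 1/5·π_5
  π_4 = 3/10·π_0 + 1/10·π_1 + 1/10·π_2 + 1/5·π_3 + 1/5·π_4 + 1/10·π_5
  normalize: π_0 + π_1 + π_2 + π_3 + π_4 + π_5 = 1
Solving the linear system gives exactly π = [14027/101651, 23635/101651, 14984/101651, 16914/101651, 1481/9241, 15800/101651].

π = [0.1380, 0.2325, 0.1474, 0.1664, 0.1603, 0.1554]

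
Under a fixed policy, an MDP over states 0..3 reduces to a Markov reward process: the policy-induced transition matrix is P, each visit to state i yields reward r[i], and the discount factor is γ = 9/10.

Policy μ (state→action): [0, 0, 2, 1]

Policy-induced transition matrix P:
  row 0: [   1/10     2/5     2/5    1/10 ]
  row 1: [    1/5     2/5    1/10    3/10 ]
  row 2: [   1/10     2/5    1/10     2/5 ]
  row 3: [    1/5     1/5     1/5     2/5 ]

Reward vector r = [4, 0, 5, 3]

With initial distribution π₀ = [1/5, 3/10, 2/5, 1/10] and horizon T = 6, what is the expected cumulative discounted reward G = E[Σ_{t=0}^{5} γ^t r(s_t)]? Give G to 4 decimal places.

t=0: π = [0.2000, 0.3000, 0.4000, 0.1000], E[r] = 3.1000, γ^t·E[r] = 3.100000, running G = 3.100000
t=1: π = [0.1400, 0.3800, 0.1700, 0.3100], E[r] = 2.3400, γ^t·E[r] = 2.106000, running G = 5.206000
t=2: π = [0.1690, 0.3380, 0.1730, 0.3200], E[r] = 2.5010, γ^t·E[r] = 2.025810, running G = 7.231810
t=3: π = [0.1658, 0.3360, 0.1827, 0.3155], E[r] = 2.5232, γ^t·E[r] = 1.839413, running G = 9.071223
t=4: π = [0.1652, 0.3369, 0.1813, 0.3167], E[r] = 2.5170, γ^t·E[r] = 1.651423, running G = 10.722646
t=5: π = [0.1654, 0.3367, 0.1812, 0.3168], E[r] = 2.5178, γ^t·E[r] = 1.486720, running G = 12.209367

G = 12.2094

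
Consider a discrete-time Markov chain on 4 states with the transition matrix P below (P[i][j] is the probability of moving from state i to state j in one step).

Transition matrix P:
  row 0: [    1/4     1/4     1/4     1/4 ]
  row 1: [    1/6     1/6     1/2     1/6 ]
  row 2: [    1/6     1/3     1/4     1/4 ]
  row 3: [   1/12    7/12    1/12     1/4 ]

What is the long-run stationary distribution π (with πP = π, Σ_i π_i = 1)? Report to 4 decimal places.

Balance equations π_j = Σ_i π_i·P[i][j]:
  π_0 = 1/4·π_0 + 1/6·π_1 + 1/6·π_2 + 1/12·π_3
  π_1 = 1/4·π_0 + 1/6·π_1 + 1/3·π_2 + 7/12·π_3
  π_2 = 1/4·π_0 + 1/2·π_1 + 1/4·π_2 + 1/12·π_3
  normalize: π_0 + π_1 + π_2 + π_3 = 1
Solving the linear system gives exactly π = [152/941, 303/941, 276/941, 210/941].

π = [0.1615, 0.3220, 0.2933, 0.2232]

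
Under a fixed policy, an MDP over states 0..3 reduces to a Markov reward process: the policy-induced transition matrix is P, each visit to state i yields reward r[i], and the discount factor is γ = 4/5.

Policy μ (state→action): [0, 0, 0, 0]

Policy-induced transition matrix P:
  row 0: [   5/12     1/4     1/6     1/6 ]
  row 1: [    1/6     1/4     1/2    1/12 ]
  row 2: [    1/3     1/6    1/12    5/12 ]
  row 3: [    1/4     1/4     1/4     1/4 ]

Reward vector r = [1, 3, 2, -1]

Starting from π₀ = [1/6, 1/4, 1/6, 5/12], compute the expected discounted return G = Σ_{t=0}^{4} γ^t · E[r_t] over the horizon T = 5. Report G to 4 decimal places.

G = 3.8087

t=0: π = [0.1667, 0.2500, 0.1667, 0.4167], E[r] = 0.8333, γ^t·E[r] = 0.833333, running G = 0.833333
t=1: π = [0.2708, 0.2361, 0.2708, 0.2222], E[r] = 1.2986, γ^t·E[r] = 1.038889, running G = 1.872222
t=2: π = [0.2980, 0.2274, 0.2413, 0.2332], E[r] = 1.2297, γ^t·E[r] = 0.787037, running G = 2.659259
t=3: π = [0.3008, 0.2299, 0.2418, 0.2275], E[r] = 1.2466, γ^t·E[r] = 0.638272, running G = 3.297531
t=4: π = [0.3011, 0.2298, 0.2421, 0.2269], E[r] = 1.2480, γ^t·E[r] = 0.511169, running G = 3.808700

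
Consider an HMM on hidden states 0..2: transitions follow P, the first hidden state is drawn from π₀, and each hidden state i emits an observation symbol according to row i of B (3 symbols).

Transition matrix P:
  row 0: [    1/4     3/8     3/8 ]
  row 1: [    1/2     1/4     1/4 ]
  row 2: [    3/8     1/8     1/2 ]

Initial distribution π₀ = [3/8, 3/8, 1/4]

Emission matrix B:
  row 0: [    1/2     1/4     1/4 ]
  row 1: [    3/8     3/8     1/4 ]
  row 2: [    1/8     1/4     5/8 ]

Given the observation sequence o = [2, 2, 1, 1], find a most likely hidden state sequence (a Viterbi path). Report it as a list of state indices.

t=0: δ = [9.375e-02, 9.375e-02, 1.562e-01]  (obs o_0=2)
t=1: δ = [1.465e-02, 8.789e-03, 4.883e-02]  ψ = [2, 0, 2]  (obs o_1=2)
t=2: δ = [4.578e-03, 2.289e-03, 6.104e-03]  ψ = [2, 2, 2]  (obs o_2=1)
t=3: δ = [5.722e-04, 6.437e-04, 7.629e-04]  ψ = [2, 0, 2]  (obs o_3=1)
backtrack: best end state = 2; path = [2, 2, 2, 2]

path = [2, 2, 2, 2]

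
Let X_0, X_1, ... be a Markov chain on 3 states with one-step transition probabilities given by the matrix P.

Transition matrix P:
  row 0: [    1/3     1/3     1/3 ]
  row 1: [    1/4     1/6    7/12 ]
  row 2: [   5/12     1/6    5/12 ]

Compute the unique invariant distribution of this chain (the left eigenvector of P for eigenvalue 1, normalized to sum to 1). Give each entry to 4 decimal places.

π = [0.3500, 0.2250, 0.4250]

Balance equations π_j = Σ_i π_i·P[i][j]:
  π_0 = 1/3·π_0 + 1/4·π_1 + 5/12·π_2
  π_1 = 1/3·π_0 + 1/6·π_1 + 1/6·π_2
  normalize: π_0 + π_1 + π_2 = 1
Solving the linear system gives exactly π = [7/20, 9/40, 17/40].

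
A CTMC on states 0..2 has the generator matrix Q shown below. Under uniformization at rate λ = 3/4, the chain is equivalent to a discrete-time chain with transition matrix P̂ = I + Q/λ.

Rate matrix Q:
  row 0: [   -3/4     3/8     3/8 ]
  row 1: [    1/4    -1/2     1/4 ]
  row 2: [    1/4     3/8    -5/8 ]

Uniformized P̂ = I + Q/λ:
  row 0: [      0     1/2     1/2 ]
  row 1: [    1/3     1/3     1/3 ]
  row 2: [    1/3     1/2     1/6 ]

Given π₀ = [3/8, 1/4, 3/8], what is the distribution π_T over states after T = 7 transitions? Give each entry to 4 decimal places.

t=0: π = [0.3750, 0.2500, 0.3750]
t=1: π = [0.2083, 0.4583, 0.3333]
t=2: π = [0.2639, 0.4236, 0.3125]
t=3: π = [0.2454, 0.4294, 0.3252]
t=4: π = [0.2515, 0.4284, 0.3200]
t=5: π = [0.2495, 0.4286, 0.3219]
t=6: π = [0.2502, 0.4286, 0.3213]
t=7: π = [0.2499, 0.4286, 0.3215]

π = [0.2499, 0.4286, 0.3215]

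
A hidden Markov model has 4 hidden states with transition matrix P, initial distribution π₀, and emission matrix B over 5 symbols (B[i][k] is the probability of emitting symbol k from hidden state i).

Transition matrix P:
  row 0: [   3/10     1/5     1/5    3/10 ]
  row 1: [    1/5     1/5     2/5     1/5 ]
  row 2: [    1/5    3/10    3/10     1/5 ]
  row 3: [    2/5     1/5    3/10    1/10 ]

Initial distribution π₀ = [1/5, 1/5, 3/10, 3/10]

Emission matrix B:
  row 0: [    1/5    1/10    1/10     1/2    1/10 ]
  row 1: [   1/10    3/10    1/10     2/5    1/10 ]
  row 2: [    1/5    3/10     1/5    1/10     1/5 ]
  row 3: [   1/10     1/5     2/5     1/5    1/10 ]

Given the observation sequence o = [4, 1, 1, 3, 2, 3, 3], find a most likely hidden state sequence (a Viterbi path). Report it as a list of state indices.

t=0: δ = [2.000e-02, 2.000e-02, 6.000e-02, 3.000e-02]  (obs o_0=4)
t=1: δ = [1.200e-03, 5.400e-03, 5.400e-03, 2.400e-03]  ψ = [2, 2, 2, 2]  (obs o_1=1)
t=2: δ = [1.080e-04, 4.860e-04, 6.480e-04, 2.160e-04]  ψ = [1, 2, 1, 1]  (obs o_2=1)
t=3: δ = [6.480e-05, 7.776e-05, 1.944e-05, 2.592e-05]  ψ = [2, 2, 1, 2]  (obs o_3=3)
t=4: δ = [1.944e-06, 1.555e-06, 6.221e-06, 7.776e-06]  ψ = [0, 1, 1, 0]  (obs o_4=2)
t=5: δ = [1.555e-06, 7.465e-07, 2.333e-07, 2.488e-07]  ψ = [3, 2, 3, 2]  (obs o_5=3)
t=6: δ = [2.333e-07, 1.244e-07, 3.110e-08, 9.331e-08]  ψ = [0, 0, 0, 0]  (obs o_6=3)
backtrack: best end state = 0; path = [2, 1, 2, 0, 3, 0, 0]

path = [2, 1, 2, 0, 3, 0, 0]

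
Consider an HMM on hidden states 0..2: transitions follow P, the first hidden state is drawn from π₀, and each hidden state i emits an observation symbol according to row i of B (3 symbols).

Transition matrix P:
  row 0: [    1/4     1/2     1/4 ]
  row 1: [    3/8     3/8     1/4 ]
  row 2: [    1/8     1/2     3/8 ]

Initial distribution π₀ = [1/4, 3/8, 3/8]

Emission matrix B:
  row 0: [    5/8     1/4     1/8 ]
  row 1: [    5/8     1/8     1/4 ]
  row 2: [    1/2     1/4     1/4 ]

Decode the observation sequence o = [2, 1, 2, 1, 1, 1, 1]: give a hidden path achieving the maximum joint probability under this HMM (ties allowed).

path = [2, 2, 2, 2, 2, 2, 2]

t=0: δ = [3.125e-02, 9.375e-02, 9.375e-02]  (obs o_0=2)
t=1: δ = [8.789e-03, 5.859e-03, 8.789e-03]  ψ = [1, 2, 2]  (obs o_1=1)
t=2: δ = [2.747e-04, 1.099e-03, 8.240e-04]  ψ = [0, 0, 2]  (obs o_2=2)
t=3: δ = [1.030e-04, 5.150e-05, 7.725e-05]  ψ = [1, 1, 2]  (obs o_3=1)
t=4: δ = [6.437e-06, 6.437e-06, 7.242e-06]  ψ = [0, 0, 2]  (obs o_4=1)
t=5: δ = [6.035e-07, 4.526e-07, 6.789e-07]  ψ = [1, 2, 2]  (obs o_5=1)
t=6: δ = [4.243e-08, 4.243e-08, 6.365e-08]  ψ = [1, 2, 2]  (obs o_6=1)
backtrack: best end state = 2; path = [2, 2, 2, 2, 2, 2, 2]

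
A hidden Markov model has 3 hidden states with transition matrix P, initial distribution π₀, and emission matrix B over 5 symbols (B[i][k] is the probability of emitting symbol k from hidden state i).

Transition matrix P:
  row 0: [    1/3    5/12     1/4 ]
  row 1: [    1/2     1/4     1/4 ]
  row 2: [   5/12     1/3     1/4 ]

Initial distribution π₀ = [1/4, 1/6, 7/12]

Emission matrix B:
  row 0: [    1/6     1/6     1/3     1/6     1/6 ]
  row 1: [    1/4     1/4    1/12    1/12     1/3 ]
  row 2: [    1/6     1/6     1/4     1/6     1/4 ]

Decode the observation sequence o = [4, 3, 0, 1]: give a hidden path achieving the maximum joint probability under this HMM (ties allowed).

path = [2, 0, 1, 0]

t=0: δ = [4.167e-02, 5.556e-02, 1.458e-01]  (obs o_0=4)
t=1: δ = [1.013e-02, 4.051e-03, 6.076e-03]  ψ = [2, 2, 2]  (obs o_1=3)
t=2: δ = [5.626e-04, 1.055e-03, 4.220e-04]  ψ = [0, 0, 0]  (obs o_2=0)
t=3: δ = [8.791e-05, 6.593e-05, 4.396e-05]  ψ = [1, 1, 1]  (obs o_3=1)
backtrack: best end state = 0; path = [2, 0, 1, 0]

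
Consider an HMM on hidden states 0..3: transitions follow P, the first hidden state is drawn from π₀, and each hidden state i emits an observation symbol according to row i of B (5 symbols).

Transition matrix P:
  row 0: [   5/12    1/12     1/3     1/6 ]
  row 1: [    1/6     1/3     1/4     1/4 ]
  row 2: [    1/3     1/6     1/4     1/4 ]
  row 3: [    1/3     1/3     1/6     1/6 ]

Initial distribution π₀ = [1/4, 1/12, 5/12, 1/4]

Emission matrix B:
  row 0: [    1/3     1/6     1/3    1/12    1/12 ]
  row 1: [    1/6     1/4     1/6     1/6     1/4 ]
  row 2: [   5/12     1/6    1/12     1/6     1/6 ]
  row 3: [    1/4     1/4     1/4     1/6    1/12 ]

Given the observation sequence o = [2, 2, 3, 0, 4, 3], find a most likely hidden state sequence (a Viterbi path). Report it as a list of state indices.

path = [0, 0, 2, 3, 1, 1]

t=0: δ = [8.333e-02, 1.389e-02, 3.472e-02, 6.250e-02]  (obs o_0=2)
t=1: δ = [1.157e-02, 3.472e-03, 2.315e-03, 3.472e-03]  ψ = [0, 3, 0, 0]  (obs o_1=2)
t=2: δ = [4.019e-04, 1.929e-04, 6.430e-04, 3.215e-04]  ψ = [0, 1, 0, 0]  (obs o_2=3)
t=3: δ = [7.144e-05, 1.786e-05, 6.698e-05, 4.019e-05]  ψ = [2, 2, 2, 2]  (obs o_3=0)
t=4: δ = [2.481e-06, 3.349e-06, 3.969e-06, 1.395e-06]  ψ = [0, 3, 0, 2]  (obs o_4=4)
t=5: δ = [1.103e-07, 1.861e-07, 1.654e-07, 1.654e-07]  ψ = [2, 1, 2, 2]  (obs o_5=3)
backtrack: best end state = 1; path = [0, 0, 2, 3, 1, 1]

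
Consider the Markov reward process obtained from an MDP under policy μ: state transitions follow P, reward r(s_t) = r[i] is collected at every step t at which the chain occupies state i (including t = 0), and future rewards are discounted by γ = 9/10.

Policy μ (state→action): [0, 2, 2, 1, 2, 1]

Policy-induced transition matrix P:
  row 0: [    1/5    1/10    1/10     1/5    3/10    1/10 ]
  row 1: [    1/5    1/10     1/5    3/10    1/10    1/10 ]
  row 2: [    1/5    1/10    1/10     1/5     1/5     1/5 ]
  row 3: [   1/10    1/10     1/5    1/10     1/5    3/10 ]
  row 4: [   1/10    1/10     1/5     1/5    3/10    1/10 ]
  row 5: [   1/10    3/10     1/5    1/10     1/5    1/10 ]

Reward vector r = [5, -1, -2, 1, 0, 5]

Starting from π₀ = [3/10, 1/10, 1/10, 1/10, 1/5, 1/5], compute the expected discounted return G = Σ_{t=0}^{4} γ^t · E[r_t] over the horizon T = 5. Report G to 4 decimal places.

t=0: π = [0.3000, 0.1000, 0.1000, 0.1000, 0.2000, 0.2000], E[r] = 2.3000, γ^t·E[r] = 2.300000, running G = 2.300000
t=1: π = [0.1500, 0.1400, 0.1600, 0.1800, 0.2400, 0.1300], E[r] = 1.1200, γ^t·E[r] = 1.008000, running G = 3.308000
t=2: π = [0.1450, 0.1260, 0.1690, 0.1830, 0.2250, 0.1520], E[r] = 1.2040, γ^t·E[r] = 0.975240, running G = 4.283240
t=3: π = [0.1440, 0.1304, 0.1686, 0.1791, 0.2244, 0.1535], E[r] = 1.1990, γ^t·E[r] = 0.874071, running G = 5.157311
t=4: π = [0.1443, 0.1307, 0.1687, 0.1798, 0.2238, 0.1527], E[r] = 1.1965, γ^t·E[r] = 0.785024, running G = 5.942335

G = 5.9423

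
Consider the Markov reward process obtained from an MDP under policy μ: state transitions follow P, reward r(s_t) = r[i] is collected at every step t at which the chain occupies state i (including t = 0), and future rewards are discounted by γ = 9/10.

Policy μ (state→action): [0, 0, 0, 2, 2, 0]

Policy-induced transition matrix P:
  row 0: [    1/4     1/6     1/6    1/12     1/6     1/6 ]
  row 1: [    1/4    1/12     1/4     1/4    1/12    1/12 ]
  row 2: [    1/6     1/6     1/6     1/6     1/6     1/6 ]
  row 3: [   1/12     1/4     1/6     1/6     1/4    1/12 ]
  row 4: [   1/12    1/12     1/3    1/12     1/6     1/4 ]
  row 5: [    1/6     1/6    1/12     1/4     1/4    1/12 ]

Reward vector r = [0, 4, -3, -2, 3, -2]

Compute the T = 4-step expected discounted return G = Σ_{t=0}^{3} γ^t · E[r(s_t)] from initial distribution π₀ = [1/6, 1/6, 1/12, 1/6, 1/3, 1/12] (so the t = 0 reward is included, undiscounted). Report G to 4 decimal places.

t=0: π = [0.1667, 0.1667, 0.0833, 0.1667, 0.3333, 0.0833], E[r] = 0.9167, γ^t·E[r] = 0.916667, running G = 0.916667
t=1: π = [0.1528, 0.1389, 0.2292, 0.1458, 0.1736, 0.1597], E[r] = -0.2222, γ^t·E[r] = -0.200000, running G = 0.716667
t=2: π = [0.1644, 0.1528, 0.1939, 0.1644, 0.1806, 0.1441], E[r] = -0.0457, γ^t·E[r] = -0.037031, running G = 0.679635
t=3: π = [0.1644, 0.1526, 0.1975, 0.1627, 0.1796, 0.1433], E[r] = -0.0551, γ^t·E[r] = -0.040148, running G = 0.639487

G = 0.6395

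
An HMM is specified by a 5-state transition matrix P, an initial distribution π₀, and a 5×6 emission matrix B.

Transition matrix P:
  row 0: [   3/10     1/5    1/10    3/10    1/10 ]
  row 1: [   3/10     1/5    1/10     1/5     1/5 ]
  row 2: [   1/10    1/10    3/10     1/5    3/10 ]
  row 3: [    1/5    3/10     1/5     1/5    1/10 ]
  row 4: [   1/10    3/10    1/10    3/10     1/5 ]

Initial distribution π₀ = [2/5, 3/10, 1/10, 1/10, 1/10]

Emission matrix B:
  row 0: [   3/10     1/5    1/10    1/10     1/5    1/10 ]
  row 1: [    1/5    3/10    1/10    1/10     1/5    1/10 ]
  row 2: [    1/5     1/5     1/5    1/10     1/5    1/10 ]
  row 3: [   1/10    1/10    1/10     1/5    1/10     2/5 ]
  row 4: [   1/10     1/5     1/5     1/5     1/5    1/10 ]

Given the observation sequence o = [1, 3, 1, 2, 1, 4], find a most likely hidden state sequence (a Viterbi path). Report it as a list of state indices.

path = [0, 3, 1, 4, 1, 0]

t=0: δ = [8.000e-02, 9.000e-02, 2.000e-02, 1.000e-02, 2.000e-02]  (obs o_0=1)
t=1: δ = [2.700e-03, 1.800e-03, 9.000e-04, 4.800e-03, 3.600e-03]  ψ = [1, 1, 1, 0, 1]  (obs o_1=3)
t=2: δ = [1.920e-04, 4.320e-04, 1.920e-04, 1.080e-04, 1.440e-04]  ψ = [3, 3, 3, 4, 4]  (obs o_2=1)
t=3: δ = [1.296e-05, 8.640e-06, 1.152e-05, 8.640e-06, 1.728e-05]  ψ = [1, 1, 2, 1, 1]  (obs o_3=2)
t=4: δ = [7.776e-07, 1.555e-06, 6.912e-07, 5.184e-07, 6.912e-07]  ψ = [0, 4, 2, 4, 2]  (obs o_4=1)
t=5: δ = [9.331e-08, 6.221e-08, 4.147e-08, 3.110e-08, 6.221e-08]  ψ = [1, 1, 2, 1, 1]  (obs o_5=4)
backtrack: best end state = 0; path = [0, 3, 1, 4, 1, 0]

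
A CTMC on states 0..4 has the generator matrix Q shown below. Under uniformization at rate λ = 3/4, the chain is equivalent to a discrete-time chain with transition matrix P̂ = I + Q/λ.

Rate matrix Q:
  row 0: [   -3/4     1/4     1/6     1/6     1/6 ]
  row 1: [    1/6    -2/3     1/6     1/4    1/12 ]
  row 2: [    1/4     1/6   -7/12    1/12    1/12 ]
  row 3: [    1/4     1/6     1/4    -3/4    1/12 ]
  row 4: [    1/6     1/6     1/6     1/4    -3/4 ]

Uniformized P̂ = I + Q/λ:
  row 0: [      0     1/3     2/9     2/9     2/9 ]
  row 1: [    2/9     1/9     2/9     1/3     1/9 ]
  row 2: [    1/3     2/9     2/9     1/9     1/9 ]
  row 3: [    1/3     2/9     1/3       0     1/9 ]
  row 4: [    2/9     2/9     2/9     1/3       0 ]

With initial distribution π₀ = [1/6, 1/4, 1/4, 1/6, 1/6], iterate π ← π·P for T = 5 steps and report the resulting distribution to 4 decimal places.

t=0: π = [0.1667, 0.2500, 0.2500, 0.1667, 0.1667]
t=1: π = [0.2315, 0.2130, 0.2407, 0.2037, 0.1111]
t=2: π = [0.2202, 0.2243, 0.2449, 0.1862, 0.1245]
t=3: π = [0.2212, 0.2218, 0.2429, 0.1924, 0.1217]
t=4: π = [0.2214, 0.2222, 0.2436, 0.1906, 0.1222]
t=5: π = [0.2213, 0.2221, 0.2434, 0.1910, 0.1221]

π = [0.2213, 0.2221, 0.2434, 0.1910, 0.1221]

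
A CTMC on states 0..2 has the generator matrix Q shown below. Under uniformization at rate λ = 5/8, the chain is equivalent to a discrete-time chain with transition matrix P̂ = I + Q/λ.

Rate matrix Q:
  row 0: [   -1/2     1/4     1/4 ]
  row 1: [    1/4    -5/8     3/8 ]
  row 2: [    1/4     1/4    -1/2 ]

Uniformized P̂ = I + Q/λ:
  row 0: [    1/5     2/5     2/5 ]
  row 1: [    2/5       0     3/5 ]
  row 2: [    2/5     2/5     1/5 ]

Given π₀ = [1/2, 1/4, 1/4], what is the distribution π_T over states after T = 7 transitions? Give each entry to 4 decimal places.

t=0: π = [0.5000, 0.2500, 0.2500]
t=1: π = [0.3000, 0.3000, 0.4000]
t=2: π = [0.3400, 0.2800, 0.3800]
t=3: π = [0.3320, 0.2880, 0.3800]
t=4: π = [0.3336, 0.2848, 0.3816]
t=5: π = [0.3333, 0.2861, 0.3806]
t=6: π = [0.3333, 0.2856, 0.3811]
t=7: π = [0.3333, 0.2858, 0.3809]

π = [0.3333, 0.2858, 0.3809]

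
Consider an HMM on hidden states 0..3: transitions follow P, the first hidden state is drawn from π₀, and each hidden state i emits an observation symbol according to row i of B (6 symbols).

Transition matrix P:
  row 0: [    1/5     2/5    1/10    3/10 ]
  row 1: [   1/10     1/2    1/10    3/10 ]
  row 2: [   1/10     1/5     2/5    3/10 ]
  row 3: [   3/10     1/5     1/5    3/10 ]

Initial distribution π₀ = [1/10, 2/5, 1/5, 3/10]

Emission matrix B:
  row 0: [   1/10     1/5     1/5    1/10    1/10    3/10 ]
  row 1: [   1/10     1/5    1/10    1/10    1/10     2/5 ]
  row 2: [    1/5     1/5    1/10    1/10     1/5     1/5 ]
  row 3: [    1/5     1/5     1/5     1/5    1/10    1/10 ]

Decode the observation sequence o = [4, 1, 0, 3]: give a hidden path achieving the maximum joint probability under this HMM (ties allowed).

t=0: δ = [1.000e-02, 4.000e-02, 4.000e-02, 3.000e-02]  (obs o_0=4)
t=1: δ = [1.800e-03, 4.000e-03, 3.200e-03, 2.400e-03]  ψ = [3, 1, 2, 1]  (obs o_1=1)
t=2: δ = [7.200e-05, 2.000e-04, 2.560e-04, 2.400e-04]  ψ = [3, 1, 2, 1]  (obs o_2=0)
t=3: δ = [7.200e-06, 1.000e-05, 1.024e-05, 1.536e-05]  ψ = [3, 1, 2, 2]  (obs o_3=3)
backtrack: best end state = 3; path = [2, 2, 2, 3]

path = [2, 2, 2, 3]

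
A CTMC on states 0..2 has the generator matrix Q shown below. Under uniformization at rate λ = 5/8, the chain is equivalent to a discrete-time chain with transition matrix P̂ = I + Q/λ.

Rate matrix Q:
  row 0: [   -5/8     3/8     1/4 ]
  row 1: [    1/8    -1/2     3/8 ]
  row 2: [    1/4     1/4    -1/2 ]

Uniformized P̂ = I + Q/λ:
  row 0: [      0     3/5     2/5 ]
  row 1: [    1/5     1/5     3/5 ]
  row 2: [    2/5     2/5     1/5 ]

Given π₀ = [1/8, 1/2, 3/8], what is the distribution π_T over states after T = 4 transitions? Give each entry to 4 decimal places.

π = [0.2344, 0.3718, 0.3938]

t=0: π = [0.1250, 0.5000, 0.3750]
t=1: π = [0.2500, 0.3250, 0.4250]
t=2: π = [0.2350, 0.3850, 0.3800]
t=3: π = [0.2290, 0.3700, 0.4010]
t=4: π = [0.2344, 0.3718, 0.3938]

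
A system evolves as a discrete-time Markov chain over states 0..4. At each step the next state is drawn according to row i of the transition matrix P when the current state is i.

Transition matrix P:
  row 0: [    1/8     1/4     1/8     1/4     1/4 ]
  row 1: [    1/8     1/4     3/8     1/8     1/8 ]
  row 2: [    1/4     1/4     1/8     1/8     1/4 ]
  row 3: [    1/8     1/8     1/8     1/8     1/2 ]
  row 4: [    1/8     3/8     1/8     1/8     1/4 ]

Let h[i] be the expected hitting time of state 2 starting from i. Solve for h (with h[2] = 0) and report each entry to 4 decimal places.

First-step conditioning: h[2] = 0; for i ≠ 2, h[i] = 1 + Σ_k P[i][k]·h[k].
  h[0] = 1 + 1/8·h[0] + 1/4·h[1] + 1/4·h[3] + 1/4·h[4]
  h[1] = 1 + 1/8·h[0] + 1/4·h[1] + 1/8·h[3] + 1/8·h[4]
  h[3] = 1 + 1/8·h[0] + 1/8·h[1] + 1/8·h[3] + 1/2·h[4]
  h[4] = 1 + 1/8·h[0] + 3/8·h[1] + 1/8·h[3] + 1/4·h[4]
Solving the 4×4 linear system over states ≠ 2 gives exactly h = [1192/227, 896/227, 0, 1216/227, 1152/227] (h[2] = 0 is the target).

h = [5.2511, 3.9471, 0.0000, 5.3568, 5.0749]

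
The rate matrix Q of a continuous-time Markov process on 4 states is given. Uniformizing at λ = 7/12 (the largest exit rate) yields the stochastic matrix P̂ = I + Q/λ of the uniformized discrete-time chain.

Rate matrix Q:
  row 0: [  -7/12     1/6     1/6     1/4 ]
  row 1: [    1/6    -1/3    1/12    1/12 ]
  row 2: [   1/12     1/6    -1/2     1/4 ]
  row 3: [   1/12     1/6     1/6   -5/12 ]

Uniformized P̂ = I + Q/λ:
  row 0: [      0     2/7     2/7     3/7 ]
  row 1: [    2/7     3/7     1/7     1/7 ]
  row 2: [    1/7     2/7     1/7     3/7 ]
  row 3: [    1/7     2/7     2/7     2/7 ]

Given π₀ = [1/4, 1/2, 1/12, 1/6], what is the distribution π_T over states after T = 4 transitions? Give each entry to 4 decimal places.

π = [0.1667, 0.3334, 0.2083, 0.2916]

t=0: π = [0.2500, 0.5000, 0.0833, 0.1667]
t=1: π = [0.1786, 0.3571, 0.2024, 0.2619]
t=2: π = [0.1684, 0.3367, 0.2058, 0.2891]
t=3: π = [0.1669, 0.3338, 0.2082, 0.2911]
t=4: π = [0.1667, 0.3334, 0.2083, 0.2916]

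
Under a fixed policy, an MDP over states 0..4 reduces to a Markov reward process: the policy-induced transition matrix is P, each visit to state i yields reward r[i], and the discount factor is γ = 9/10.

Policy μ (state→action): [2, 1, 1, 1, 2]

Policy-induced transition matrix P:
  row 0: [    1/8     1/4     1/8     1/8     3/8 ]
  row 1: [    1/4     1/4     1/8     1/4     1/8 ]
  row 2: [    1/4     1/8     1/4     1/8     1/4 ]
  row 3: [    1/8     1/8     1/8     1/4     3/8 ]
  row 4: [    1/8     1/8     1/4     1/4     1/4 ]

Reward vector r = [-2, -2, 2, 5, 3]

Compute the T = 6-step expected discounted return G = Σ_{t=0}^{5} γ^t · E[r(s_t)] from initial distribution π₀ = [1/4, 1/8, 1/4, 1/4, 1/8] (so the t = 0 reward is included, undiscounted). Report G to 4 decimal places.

t=0: π = [0.2500, 0.1250, 0.2500, 0.2500, 0.1250], E[r] = 1.3750, γ^t·E[r] = 1.375000, running G = 1.375000
t=1: π = [0.1719, 0.1719, 0.1719, 0.1875, 0.2969], E[r] = 1.4844, γ^t·E[r] = 1.335938, running G = 2.710938
t=2: π = [0.1680, 0.1680, 0.1836, 0.2070, 0.2734], E[r] = 1.5508, γ^t·E[r] = 1.256133, running G = 3.967070
t=3: π = [0.1689, 0.1670, 0.1821, 0.2061, 0.2759], E[r] = 1.5503, γ^t·E[r] = 1.130164, running G = 5.097234
t=4: π = [0.1686, 0.1670, 0.1823, 0.2061, 0.2760], E[r] = 1.5518, γ^t·E[r] = 1.018148, running G = 6.115382
t=5: π = [0.1687, 0.1670, 0.1823, 0.2061, 0.2760], E[r] = 1.5519, γ^t·E[r] = 0.916410, running G = 7.031792

G = 7.0318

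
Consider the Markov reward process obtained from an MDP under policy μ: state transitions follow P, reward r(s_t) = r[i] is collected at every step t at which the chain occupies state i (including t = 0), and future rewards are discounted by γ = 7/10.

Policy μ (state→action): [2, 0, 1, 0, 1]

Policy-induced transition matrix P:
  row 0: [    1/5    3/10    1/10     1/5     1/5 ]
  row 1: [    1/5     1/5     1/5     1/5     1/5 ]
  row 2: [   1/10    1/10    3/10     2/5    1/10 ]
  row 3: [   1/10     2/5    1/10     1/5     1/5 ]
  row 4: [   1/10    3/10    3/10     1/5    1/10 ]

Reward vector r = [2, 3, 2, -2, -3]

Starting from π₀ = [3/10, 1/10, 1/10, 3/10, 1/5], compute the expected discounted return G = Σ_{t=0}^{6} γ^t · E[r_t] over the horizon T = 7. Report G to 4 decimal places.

t=0: π = [0.3000, 0.1000, 0.1000, 0.3000, 0.2000], E[r] = -0.1000, γ^t·E[r] = -0.100000, running G = -0.100000
t=1: π = [0.1400, 0.3000, 0.1700, 0.2200, 0.1700], E[r] = 0.5700, γ^t·E[r] = 0.399000, running G = 0.299000
t=2: π = [0.1440, 0.2580, 0.1980, 0.2340, 0.1660], E[r] = 0.4920, γ^t·E[r] = 0.241080, running G = 0.540080
t=3: π = [0.1402, 0.2580, 0.1986, 0.2396, 0.1636], E[r] = 0.4816, γ^t·E[r] = 0.165189, running G = 0.705269
t=4: π = [0.1398, 0.2584, 0.1982, 0.2397, 0.1638], E[r] = 0.4807, γ^t·E[r] = 0.115406, running G = 0.820675
t=5: π = [0.1398, 0.2585, 0.1982, 0.2396, 0.1638], E[r] = 0.4809, γ^t·E[r] = 0.080825, running G = 0.901500
t=6: π = [0.1398, 0.2585, 0.1983, 0.2396, 0.1638], E[r] = 0.4809, γ^t·E[r] = 0.056576, running G = 0.958076

G = 0.9581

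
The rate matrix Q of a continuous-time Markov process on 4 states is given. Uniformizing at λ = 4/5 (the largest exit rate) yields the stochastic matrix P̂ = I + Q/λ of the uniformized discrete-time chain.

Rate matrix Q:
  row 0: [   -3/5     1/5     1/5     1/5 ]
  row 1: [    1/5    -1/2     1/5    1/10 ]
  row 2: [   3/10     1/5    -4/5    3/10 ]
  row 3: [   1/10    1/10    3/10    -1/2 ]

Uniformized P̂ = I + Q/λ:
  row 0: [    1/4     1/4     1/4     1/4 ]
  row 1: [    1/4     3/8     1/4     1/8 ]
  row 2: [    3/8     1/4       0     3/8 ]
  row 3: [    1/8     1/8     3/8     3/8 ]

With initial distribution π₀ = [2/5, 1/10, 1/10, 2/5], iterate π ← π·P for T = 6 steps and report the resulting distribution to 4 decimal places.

π = [0.2432, 0.2452, 0.2283, 0.2834]

t=0: π = [0.4000, 0.1000, 0.1000, 0.4000]
t=1: π = [0.2125, 0.2125, 0.2750, 0.3000]
t=2: π = [0.2469, 0.2391, 0.2188, 0.2953]
t=3: π = [0.2404, 0.2430, 0.2322, 0.2844]
t=4: π = [0.2435, 0.2448, 0.2275, 0.2842]
t=5: π = [0.2429, 0.2451, 0.2287, 0.2834]
t=6: π = [0.2432, 0.2452, 0.2283, 0.2834]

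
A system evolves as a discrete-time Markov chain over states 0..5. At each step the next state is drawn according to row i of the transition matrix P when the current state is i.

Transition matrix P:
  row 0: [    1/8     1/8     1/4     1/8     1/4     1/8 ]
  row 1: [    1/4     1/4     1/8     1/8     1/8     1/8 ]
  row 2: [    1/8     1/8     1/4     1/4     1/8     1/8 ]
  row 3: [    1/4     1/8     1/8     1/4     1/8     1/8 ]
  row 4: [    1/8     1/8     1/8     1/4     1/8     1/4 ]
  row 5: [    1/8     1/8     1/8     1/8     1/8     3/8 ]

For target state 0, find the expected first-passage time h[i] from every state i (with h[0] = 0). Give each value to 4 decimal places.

First-step conditioning: h[0] = 0; for i ≠ 0, h[i] = 1 + Σ_k P[i][k]·h[k].
  h[1] = 1 + 1/4·h[1] + 1/8·h[2] + 1/8·h[3] + 1/8·h[4] + 1/8·h[5]
  h[2] = 1 + 1/8·h[1] + 1/4·h[2] + 1/4·h[3] + 1/8·h[4] + 1/8·h[5]
  h[3] = 1 + 1/8·h[1] + 1/8·h[2] + 1/4·h[3] + 1/8·h[4] + 1/8·h[5]
  h[4] = 1 + 1/8·h[1] + 1/8·h[2] + 1/4·h[3] + 1/8·h[4] + 1/4·h[5]
  h[5] = 1 + 1/8·h[1] + 1/8·h[2] + 1/8·h[3] + 1/8·h[4] + 3/8·h[5]
Solving the 5×5 linear system over states ≠ 0 gives exactly h = [0, 896/173, 1024/173, 896/173, 3080/519, 3136/519] (h[0] = 0 is the target).

h = [0.0000, 5.1792, 5.9191, 5.1792, 5.9345, 6.0424]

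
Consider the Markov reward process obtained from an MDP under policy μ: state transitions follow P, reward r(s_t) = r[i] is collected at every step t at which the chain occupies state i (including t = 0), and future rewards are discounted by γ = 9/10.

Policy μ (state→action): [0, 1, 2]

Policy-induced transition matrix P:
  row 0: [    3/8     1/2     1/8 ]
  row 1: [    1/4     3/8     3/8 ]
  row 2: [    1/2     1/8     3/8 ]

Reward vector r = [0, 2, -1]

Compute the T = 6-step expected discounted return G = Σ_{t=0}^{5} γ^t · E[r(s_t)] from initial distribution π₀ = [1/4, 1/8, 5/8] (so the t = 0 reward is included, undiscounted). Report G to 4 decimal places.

G = 0.9836

t=0: π = [0.2500, 0.1250, 0.6250], E[r] = -0.3750, γ^t·E[r] = -0.375000, running G = -0.375000
t=1: π = [0.4375, 0.2500, 0.3125], E[r] = 0.1875, γ^t·E[r] = 0.168750, running G = -0.206250
t=2: π = [0.3828, 0.3516, 0.2656], E[r] = 0.4375, γ^t·E[r] = 0.354375, running G = 0.148125
t=3: π = [0.3643, 0.3564, 0.2793], E[r] = 0.4336, γ^t·E[r] = 0.316090, running G = 0.464215
t=4: π = [0.3654, 0.3507, 0.2839], E[r] = 0.4175, γ^t·E[r] = 0.273909, running G = 0.738124
t=5: π = [0.3667, 0.3497, 0.2837], E[r] = 0.4157, γ^t·E[r] = 0.245473, running G = 0.983597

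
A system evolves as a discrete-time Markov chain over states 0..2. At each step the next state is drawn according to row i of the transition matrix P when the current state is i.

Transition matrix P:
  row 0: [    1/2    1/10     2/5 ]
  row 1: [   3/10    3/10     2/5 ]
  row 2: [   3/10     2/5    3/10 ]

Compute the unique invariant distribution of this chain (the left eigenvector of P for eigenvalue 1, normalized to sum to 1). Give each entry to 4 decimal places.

Balance equations π_j = Σ_i π_i·P[i][j]:
  π_0 = 1/2·π_0 + 3/10·π_1 + 3/10·π_2
  π_1 = 1/10·π_0 + 3/10·π_1 + 2/5·π_2
  normalize: π_0 + π_1 + π_2 = 1
Solving the linear system gives exactly π = [3/8, 23/88, 4/11].

π = [0.3750, 0.2614, 0.3636]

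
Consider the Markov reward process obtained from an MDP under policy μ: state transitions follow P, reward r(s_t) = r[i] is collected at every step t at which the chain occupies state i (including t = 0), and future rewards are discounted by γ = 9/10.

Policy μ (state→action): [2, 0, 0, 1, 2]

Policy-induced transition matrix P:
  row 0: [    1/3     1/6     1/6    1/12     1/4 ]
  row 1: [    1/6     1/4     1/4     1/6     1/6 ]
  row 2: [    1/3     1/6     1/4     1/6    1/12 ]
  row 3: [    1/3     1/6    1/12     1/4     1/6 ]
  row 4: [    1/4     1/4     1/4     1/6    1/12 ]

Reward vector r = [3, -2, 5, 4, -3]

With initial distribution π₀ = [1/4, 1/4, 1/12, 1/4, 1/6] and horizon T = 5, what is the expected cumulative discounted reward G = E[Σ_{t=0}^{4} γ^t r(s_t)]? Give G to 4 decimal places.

G = 6.0802

t=0: π = [0.2500, 0.2500, 0.0833, 0.2500, 0.1667], E[r] = 1.1667, γ^t·E[r] = 1.166667, running G = 1.166667
t=1: π = [0.2778, 0.2014, 0.1875, 0.1667, 0.1667], E[r] = 1.5347, γ^t·E[r] = 1.381250, running G = 2.547917
t=2: π = [0.2859, 0.1973, 0.1991, 0.1574, 0.1603], E[r] = 1.6071, γ^t·E[r] = 1.301719, running G = 3.849635
t=3: π = [0.2871, 0.1965, 0.1999, 0.1560, 0.1605], E[r] = 1.6102, γ^t·E[r] = 1.173867, running G = 5.023503
t=4: π = [0.2872, 0.1964, 0.2001, 0.1557, 0.1606], E[r] = 1.6105, γ^t·E[r] = 1.056660, running G = 6.080162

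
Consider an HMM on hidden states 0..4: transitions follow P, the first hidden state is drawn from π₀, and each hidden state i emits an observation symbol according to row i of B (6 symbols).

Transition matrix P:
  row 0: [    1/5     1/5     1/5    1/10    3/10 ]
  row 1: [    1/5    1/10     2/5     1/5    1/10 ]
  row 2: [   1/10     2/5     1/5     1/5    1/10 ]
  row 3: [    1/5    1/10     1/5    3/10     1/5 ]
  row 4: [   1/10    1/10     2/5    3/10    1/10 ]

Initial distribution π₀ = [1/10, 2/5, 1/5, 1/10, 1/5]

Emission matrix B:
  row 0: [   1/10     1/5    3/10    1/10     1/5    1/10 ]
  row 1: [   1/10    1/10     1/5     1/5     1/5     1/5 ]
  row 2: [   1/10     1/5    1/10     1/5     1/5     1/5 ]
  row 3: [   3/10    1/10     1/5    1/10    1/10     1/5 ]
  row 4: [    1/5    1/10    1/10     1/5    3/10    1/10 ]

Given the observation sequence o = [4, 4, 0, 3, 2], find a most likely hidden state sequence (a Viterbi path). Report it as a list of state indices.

path = [1, 2, 1, 2, 1]

t=0: δ = [2.000e-02, 8.000e-02, 4.000e-02, 1.000e-02, 6.000e-02]  (obs o_0=4)
t=1: δ = [3.200e-03, 3.200e-03, 6.400e-03, 1.800e-03, 2.400e-03]  ψ = [1, 2, 1, 4, 1]  (obs o_1=4)
t=2: δ = [6.400e-05, 2.560e-04, 1.280e-04, 3.840e-04, 1.920e-04]  ψ = [0, 2, 1, 2, 0]  (obs o_2=0)
t=3: δ = [7.680e-06, 1.024e-05, 2.048e-05, 1.152e-05, 1.536e-05]  ψ = [3, 2, 1, 3, 3]  (obs o_3=3)
t=4: δ = [6.912e-07, 1.638e-06, 6.144e-07, 9.216e-07, 2.304e-07]  ψ = [3, 2, 4, 4, 0]  (obs o_4=2)
backtrack: best end state = 1; path = [1, 2, 1, 2, 1]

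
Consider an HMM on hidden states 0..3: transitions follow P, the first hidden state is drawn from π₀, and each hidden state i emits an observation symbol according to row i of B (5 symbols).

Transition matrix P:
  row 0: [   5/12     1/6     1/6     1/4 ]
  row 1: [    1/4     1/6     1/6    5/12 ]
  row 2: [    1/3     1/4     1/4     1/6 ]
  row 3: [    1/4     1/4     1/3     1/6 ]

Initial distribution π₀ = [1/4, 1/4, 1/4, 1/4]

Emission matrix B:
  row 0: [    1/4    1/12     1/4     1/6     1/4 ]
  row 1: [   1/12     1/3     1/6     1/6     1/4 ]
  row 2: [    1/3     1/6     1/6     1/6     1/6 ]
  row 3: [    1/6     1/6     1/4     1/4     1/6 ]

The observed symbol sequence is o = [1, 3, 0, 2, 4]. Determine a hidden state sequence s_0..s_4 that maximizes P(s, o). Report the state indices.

t=0: δ = [2.083e-02, 8.333e-02, 4.167e-02, 4.167e-02]  (obs o_0=1)
t=1: δ = [3.472e-03, 2.315e-03, 2.315e-03, 8.681e-03]  ψ = [1, 1, 1, 1]  (obs o_1=3)
t=2: δ = [5.425e-04, 1.808e-04, 9.645e-04, 2.411e-04]  ψ = [3, 3, 3, 3]  (obs o_2=0)
t=3: δ = [8.038e-05, 4.019e-05, 4.019e-05, 4.019e-05]  ψ = [2, 2, 2, 2]  (obs o_3=2)
t=4: δ = [8.372e-06, 3.349e-06, 2.233e-06, 3.349e-06]  ψ = [0, 0, 0, 0]  (obs o_4=4)
backtrack: best end state = 0; path = [1, 3, 2, 0, 0]

path = [1, 3, 2, 0, 0]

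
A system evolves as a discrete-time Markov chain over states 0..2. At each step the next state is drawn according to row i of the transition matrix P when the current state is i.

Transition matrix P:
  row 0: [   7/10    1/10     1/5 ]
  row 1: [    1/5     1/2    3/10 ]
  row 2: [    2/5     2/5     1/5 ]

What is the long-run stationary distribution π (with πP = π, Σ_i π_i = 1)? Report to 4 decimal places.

π = [0.4912, 0.2807, 0.2281]

Balance equations π_j = Σ_i π_i·P[i][j]:
  π_0 = 7/10·π_0 + 1/5·π_1 + 2/5·π_2
  π_1 = 1/10·π_0 + 1/2·π_1 + 2/5·π_2
  normalize: π_0 + π_1 + π_2 = 1
Solving the linear system gives exactly π = [28/57, 16/57, 13/57].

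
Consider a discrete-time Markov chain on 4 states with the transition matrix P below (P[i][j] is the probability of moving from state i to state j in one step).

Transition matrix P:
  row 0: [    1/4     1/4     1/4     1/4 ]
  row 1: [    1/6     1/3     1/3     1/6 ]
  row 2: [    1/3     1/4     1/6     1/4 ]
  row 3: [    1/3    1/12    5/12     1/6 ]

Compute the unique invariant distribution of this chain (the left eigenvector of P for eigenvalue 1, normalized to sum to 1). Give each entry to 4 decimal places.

Balance equations π_j = Σ_i π_i·P[i][j]:
  π_0 = 1/4·π_0 + 1/6·π_1 + 1/3·π_2 + 1/3·π_3
  π_1 = 1/4·π_0 + 1/3·π_1 + 1/4·π_2 + 1/12·π_3
  π_2 = 1/4·π_0 + 1/3·π_1 + 1/6·π_2 + 5/12·π_3
  normalize: π_0 + π_1 + π_2 + π_3 = 1
Solving the linear system gives exactly π = [166/611, 11/47, 172/611, 10/47].

π = [0.2717, 0.2340, 0.2815, 0.2128]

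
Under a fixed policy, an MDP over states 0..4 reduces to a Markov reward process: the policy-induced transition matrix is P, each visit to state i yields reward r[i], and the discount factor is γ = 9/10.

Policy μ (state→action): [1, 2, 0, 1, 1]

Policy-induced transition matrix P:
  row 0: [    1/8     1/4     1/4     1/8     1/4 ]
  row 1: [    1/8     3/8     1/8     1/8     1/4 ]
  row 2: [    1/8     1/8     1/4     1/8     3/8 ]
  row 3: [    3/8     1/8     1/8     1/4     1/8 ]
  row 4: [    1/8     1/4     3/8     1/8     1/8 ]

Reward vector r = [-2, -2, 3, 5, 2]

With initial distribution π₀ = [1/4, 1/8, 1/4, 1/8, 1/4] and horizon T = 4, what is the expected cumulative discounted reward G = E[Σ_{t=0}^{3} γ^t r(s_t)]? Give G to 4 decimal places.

t=0: π = [0.2500, 0.1250, 0.2500, 0.1250, 0.2500], E[r] = 1.1250, γ^t·E[r] = 1.125000, running G = 1.125000
t=1: π = [0.1563, 0.2188, 0.2500, 0.1406, 0.2344], E[r] = 1.1719, γ^t·E[r] = 1.054688, running G = 2.179688
t=2: π = [0.1602, 0.2285, 0.2344, 0.1426, 0.2344], E[r] = 1.1074, γ^t·E[r] = 0.897012, running G = 3.076699
t=3: π = [0.1606, 0.2314, 0.2329, 0.1428, 0.2322], E[r] = 1.0930, γ^t·E[r] = 0.796810, running G = 3.873509

G = 3.8735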